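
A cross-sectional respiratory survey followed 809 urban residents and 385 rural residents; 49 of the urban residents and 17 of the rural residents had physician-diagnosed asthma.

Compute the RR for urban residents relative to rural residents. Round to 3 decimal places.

risk, urban residents = 49/809 = 0.06057
risk, rural residents = 17/385 = 0.04416
RR = 0.06057 / 0.04416 = 1.372

RR ≈ 1.372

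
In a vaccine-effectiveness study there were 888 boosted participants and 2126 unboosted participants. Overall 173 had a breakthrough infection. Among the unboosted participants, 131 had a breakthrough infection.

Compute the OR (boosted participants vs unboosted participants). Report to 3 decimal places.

boosted participants with the outcome: 173 − 131 = 42
boosted participants without the outcome: 888 − 42 = 846
unboosted participants without the outcome: 2126 − 131 = 1995
OR = (42 × 1995) / (846 × 131) = 83790/110826 ≈ 0.756

OR: 0.756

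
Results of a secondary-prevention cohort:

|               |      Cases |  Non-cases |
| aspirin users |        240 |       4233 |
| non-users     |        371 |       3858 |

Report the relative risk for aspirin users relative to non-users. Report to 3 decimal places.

risk, aspirin users = 240/4473 = 0.0537
risk, non-users = 371/4229 = 0.0877
RR = 0.0537 / 0.0877 = 0.612

0.612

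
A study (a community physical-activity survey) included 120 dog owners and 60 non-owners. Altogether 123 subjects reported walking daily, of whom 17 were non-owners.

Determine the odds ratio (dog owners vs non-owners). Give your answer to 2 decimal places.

dog owners with the outcome: 123 − 17 = 106
dog owners without the outcome: 120 − 106 = 14
non-owners without the outcome: 60 − 17 = 43
odds, dog owners = 106/14 = 7.5714
odds, non-owners = 17/43 = 0.3953
OR = 7.5714 / 0.3953 = 19.15

OR ≈ 19.15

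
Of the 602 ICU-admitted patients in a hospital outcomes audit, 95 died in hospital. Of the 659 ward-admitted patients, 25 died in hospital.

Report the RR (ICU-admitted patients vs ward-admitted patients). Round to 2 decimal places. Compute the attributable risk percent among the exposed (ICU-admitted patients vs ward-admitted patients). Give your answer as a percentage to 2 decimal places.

risk, ICU-admitted patients = 95/602 = 0.15781
risk, ward-admitted patients = 25/659 = 0.03794
RR = 0.15781 / 0.03794 = 4.16
AR% = (0.15781 − 0.03794) / 0.15781 = 0.7596 → 75.96%

RR = 4.16; AR% = 75.96%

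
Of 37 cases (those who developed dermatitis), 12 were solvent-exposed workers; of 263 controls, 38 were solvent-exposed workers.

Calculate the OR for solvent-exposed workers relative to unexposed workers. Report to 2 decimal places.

odds, solvent-exposed workers = 12/38 = 0.3158
odds, unexposed workers = 25/225 = 0.1111
OR = 0.3158 / 0.1111 = 2.84

OR ≈ 2.84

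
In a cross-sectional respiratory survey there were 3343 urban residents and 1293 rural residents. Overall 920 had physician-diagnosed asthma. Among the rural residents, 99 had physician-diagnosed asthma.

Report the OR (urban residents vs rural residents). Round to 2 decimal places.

OR ≈ 3.93

urban residents with the outcome: 920 − 99 = 821
urban residents without the outcome: 3343 − 821 = 2522
rural residents without the outcome: 1293 − 99 = 1194
OR = (821 × 1194) / (2522 × 99) = 980274/249678 ≈ 3.93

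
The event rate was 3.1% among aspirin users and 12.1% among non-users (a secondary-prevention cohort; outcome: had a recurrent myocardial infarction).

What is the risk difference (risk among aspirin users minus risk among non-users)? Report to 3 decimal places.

risk difference = 0.03100 − 0.12100 = -0.090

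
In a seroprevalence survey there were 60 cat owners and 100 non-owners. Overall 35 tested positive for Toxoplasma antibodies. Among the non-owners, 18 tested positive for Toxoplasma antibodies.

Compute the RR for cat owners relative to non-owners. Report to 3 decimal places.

RR ≈ 1.574

cat owners with the outcome: 35 − 18 = 17
cat owners without the outcome: 60 − 17 = 43
non-owners without the outcome: 100 − 18 = 82
risk, cat owners = 17/60 = 0.2833
risk, non-owners = 18/100 = 0.1800
RR = 0.2833 / 0.1800 = 1.574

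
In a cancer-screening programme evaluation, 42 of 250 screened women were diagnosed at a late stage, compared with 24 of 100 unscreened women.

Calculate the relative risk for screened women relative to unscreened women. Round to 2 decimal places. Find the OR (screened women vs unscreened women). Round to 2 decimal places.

risk, screened women = 42/250 = 0.1680
risk, unscreened women = 24/100 = 0.2400
RR = 0.1680 / 0.2400 = 0.70
odds, screened women = 42/208 = 0.2019
odds, unscreened women = 24/76 = 0.3158
OR = 0.2019 / 0.3158 = 0.64

RR = 0.70; OR = 0.64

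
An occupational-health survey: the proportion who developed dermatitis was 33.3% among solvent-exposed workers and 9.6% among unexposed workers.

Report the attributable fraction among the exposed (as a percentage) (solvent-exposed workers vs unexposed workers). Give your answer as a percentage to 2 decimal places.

AR% = (0.3330 − 0.0960) / 0.3330 = 0.7117 → 71.17%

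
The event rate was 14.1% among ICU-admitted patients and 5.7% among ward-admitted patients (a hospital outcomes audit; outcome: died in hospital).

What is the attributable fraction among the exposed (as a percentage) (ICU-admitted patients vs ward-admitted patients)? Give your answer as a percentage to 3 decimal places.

AR% = (0.1410 − 0.0570) / 0.1410 = 0.5957 → 59.574%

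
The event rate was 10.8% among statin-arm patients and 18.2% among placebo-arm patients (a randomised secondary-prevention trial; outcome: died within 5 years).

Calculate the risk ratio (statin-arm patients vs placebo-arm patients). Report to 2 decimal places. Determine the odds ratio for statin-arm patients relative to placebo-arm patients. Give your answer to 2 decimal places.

RR = 0.59; OR = 0.54

RR = 0.1080 / 0.1820 = 0.59
odds, statin-arm patients = 0.1080/0.8920 = 0.1211
odds, placebo-arm patients = 0.1820/0.8180 = 0.2225
OR = 0.1211 / 0.2225 = 0.54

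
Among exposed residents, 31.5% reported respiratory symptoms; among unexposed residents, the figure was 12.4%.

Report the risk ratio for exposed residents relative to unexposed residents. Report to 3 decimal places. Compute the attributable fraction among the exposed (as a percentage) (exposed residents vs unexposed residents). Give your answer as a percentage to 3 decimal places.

RR = 0.3150 / 0.1240 = 2.540
AR% = (0.3150 − 0.1240) / 0.3150 = 0.6063 → 60.635%

RR = 2.540; AR% = 60.635%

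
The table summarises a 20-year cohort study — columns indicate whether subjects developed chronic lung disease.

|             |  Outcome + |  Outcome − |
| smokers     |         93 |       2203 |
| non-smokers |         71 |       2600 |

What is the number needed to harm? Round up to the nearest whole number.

NNH ≈ 72

risk, smokers = 93/2296 = 0.040505
risk, non-smokers = 71/2671 = 0.026582
absolute risk difference = 0.013923
1 / 0.013923 = 71.824 → round up → 72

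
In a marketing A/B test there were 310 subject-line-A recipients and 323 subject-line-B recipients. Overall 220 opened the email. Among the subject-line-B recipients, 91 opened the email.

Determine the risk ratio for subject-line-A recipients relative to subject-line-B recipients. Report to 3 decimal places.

1.477

subject-line-A recipients with the outcome: 220 − 91 = 129
subject-line-A recipients without the outcome: 310 − 129 = 181
subject-line-B recipients without the outcome: 323 − 91 = 232
risk, subject-line-A recipients = 129/310 = 0.4161
risk, subject-line-B recipients = 91/323 = 0.2817
RR = 0.4161 / 0.2817 = 1.477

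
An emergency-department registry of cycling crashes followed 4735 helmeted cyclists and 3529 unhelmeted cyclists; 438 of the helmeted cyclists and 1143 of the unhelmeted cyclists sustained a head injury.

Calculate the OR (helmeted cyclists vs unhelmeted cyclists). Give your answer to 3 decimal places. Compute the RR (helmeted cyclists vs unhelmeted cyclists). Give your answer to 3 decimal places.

OR = 0.213; RR = 0.286

odds, helmeted cyclists = 438/4297 = 0.1019
odds, unhelmeted cyclists = 1143/2386 = 0.4790
OR = 0.1019 / 0.4790 = 0.213
risk, helmeted cyclists = 438/4735 = 0.0925
risk, unhelmeted cyclists = 1143/3529 = 0.3239
RR = 0.0925 / 0.3239 = 0.286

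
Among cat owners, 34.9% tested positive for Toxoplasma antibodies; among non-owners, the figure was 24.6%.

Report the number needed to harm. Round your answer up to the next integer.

absolute risk difference = 0.103000
1 / 0.103000 = 9.709 → round up → 10

10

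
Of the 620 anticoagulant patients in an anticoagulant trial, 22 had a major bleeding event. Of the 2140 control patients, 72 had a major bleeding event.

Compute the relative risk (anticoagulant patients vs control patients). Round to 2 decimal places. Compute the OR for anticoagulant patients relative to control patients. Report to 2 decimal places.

risk, anticoagulant patients = 22/620 = 0.03548
risk, control patients = 72/2140 = 0.03364
RR = 0.03548 / 0.03364 = 1.05
OR = (22 × 2068) / (598 × 72) = 45496/43056 ≈ 1.06

RR = 1.05; OR = 1.06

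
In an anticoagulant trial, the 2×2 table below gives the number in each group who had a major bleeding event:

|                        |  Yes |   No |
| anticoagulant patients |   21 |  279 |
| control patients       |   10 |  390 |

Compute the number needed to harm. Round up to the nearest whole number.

23

risk, anticoagulant patients = 21/300 = 0.070000
risk, control patients = 10/400 = 0.025000
absolute risk difference = 0.045000
1 / 0.045000 = 22.222 → round up → 23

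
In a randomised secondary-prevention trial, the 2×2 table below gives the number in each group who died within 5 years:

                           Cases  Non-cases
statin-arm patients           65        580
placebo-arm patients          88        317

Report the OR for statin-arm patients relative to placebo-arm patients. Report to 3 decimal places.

OR = (65 × 317) / (580 × 88) = 20605/51040 ≈ 0.404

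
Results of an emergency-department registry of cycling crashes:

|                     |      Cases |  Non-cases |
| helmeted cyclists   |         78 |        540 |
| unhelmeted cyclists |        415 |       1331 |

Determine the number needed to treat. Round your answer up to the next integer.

risk, helmeted cyclists = 78/618 = 0.126214
risk, unhelmeted cyclists = 415/1746 = 0.237686
absolute risk difference = 0.111473
1 / 0.111473 = 8.971 → round up → 9

NNT: 9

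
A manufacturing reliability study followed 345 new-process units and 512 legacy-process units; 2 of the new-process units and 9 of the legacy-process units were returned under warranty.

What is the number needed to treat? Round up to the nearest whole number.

risk, new-process units = 2/345 = 0.005797
risk, legacy-process units = 9/512 = 0.017578
absolute risk difference = 0.011781
1 / 0.011781 = 84.882 → round up → 85

85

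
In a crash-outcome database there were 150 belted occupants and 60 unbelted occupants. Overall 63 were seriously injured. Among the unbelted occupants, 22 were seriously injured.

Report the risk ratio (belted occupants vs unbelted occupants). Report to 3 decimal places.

0.745

belted occupants with the outcome: 63 − 22 = 41
belted occupants without the outcome: 150 − 41 = 109
unbelted occupants without the outcome: 60 − 22 = 38
risk, belted occupants = 41/150 = 0.2733
risk, unbelted occupants = 22/60 = 0.3667
RR = 0.2733 / 0.3667 = 0.745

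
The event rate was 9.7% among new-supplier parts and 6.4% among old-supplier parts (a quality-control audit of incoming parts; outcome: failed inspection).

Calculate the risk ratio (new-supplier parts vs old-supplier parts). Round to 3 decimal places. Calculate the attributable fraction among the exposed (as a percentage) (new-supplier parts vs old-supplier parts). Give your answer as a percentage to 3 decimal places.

RR = 1.516; AR% = 34.021%

RR = 0.0970 / 0.0640 = 1.516
AR% = (0.0970 − 0.0640) / 0.0970 = 0.3402 → 34.021%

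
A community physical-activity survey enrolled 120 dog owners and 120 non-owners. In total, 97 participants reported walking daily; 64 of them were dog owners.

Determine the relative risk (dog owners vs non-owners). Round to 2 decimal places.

1.94

dog owners without the outcome: 120 − 64 = 56
non-owners with the outcome: 97 − 64 = 33
non-owners without the outcome: 120 − 33 = 87
risk, dog owners = 64/120 = 0.5333
risk, non-owners = 33/120 = 0.2750
RR = 0.5333 / 0.2750 = 1.94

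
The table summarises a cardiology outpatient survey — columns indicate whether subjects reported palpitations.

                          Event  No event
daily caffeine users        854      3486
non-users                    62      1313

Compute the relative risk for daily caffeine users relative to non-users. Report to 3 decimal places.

RR = 4.364

risk, daily caffeine users = 854/4340 = 0.19677
risk, non-users = 62/1375 = 0.04509
RR = 0.19677 / 0.04509 = 4.364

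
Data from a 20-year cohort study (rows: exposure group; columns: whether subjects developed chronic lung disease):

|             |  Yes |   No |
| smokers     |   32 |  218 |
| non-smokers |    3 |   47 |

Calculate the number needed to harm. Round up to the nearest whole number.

NNH ≈ 15

risk, smokers = 32/250 = 0.128000
risk, non-smokers = 3/50 = 0.060000
absolute risk difference = 0.068000
1 / 0.068000 = 14.706 → round up → 15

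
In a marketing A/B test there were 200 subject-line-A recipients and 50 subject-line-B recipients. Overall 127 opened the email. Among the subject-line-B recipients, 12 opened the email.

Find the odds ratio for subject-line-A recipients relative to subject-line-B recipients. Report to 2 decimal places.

OR ≈ 4.28

subject-line-A recipients with the outcome: 127 − 12 = 115
subject-line-A recipients without the outcome: 200 − 115 = 85
subject-line-B recipients without the outcome: 50 − 12 = 38
OR = (115 × 38) / (85 × 12) = 4370/1020 ≈ 4.28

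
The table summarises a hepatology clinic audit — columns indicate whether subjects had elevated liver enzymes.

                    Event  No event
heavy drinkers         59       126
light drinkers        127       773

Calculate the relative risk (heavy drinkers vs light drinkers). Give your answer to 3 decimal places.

risk, heavy drinkers = 59/185 = 0.3189
risk, light drinkers = 127/900 = 0.1411
RR = 0.3189 / 0.1411 = 2.260

RR: 2.260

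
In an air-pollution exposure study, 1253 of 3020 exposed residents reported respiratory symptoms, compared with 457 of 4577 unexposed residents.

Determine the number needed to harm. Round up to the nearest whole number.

risk, exposed residents = 1253/3020 = 0.414901
risk, unexposed residents = 457/4577 = 0.099847
absolute risk difference = 0.315054
1 / 0.315054 = 3.174 → round up → 4

NNH = 4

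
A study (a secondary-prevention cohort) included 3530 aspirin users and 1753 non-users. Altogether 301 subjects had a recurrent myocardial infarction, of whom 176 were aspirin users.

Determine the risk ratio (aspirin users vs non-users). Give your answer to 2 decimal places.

RR ≈ 0.70

aspirin users without the outcome: 3530 − 176 = 3354
non-users with the outcome: 301 − 176 = 125
non-users without the outcome: 1753 − 125 = 1628
risk, aspirin users = 176/3530 = 0.04986
risk, non-users = 125/1753 = 0.07131
RR = 0.04986 / 0.07131 = 0.70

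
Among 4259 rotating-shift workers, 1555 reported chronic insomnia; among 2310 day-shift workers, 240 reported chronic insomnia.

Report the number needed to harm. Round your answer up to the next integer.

risk, rotating-shift workers = 1555/4259 = 0.365109
risk, day-shift workers = 240/2310 = 0.103896
absolute risk difference = 0.261213
1 / 0.261213 = 3.828 → round up → 4

NNH = 4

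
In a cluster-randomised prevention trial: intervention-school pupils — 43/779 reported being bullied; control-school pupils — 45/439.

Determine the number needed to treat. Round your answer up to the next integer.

risk, intervention-school pupils = 43/779 = 0.055199
risk, control-school pupils = 45/439 = 0.102506
absolute risk difference = 0.047307
1 / 0.047307 = 21.139 → round up → 22

22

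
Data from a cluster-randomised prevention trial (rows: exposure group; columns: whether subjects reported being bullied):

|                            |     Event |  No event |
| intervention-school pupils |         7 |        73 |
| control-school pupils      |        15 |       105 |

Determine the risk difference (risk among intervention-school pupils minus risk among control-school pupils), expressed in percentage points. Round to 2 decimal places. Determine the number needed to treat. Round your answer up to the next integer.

risk, intervention-school pupils = 7/80 = 0.0875
risk, control-school pupils = 15/120 = 0.1250
risk difference = 0.0875 − 0.1250 = -0.0375 → -3.75 percentage points
absolute risk difference = 0.037500
1 / 0.037500 = 26.667 → round up → 27

RD = -3.75; NNT = 27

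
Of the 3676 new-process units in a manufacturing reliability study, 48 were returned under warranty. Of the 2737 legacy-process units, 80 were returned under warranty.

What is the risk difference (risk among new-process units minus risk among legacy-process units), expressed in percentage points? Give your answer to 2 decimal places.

RD ≈ -1.62

risk, new-process units = 48/3676 = 0.01306
risk, legacy-process units = 80/2737 = 0.02923
risk difference = 0.01306 − 0.02923 = -0.01617 → -1.62 percentage points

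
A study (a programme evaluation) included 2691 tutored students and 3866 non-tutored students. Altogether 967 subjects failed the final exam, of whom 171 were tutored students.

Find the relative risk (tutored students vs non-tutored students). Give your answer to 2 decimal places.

0.31

tutored students without the outcome: 2691 − 171 = 2520
non-tutored students with the outcome: 967 − 171 = 796
non-tutored students without the outcome: 3866 − 796 = 3070
risk, tutored students = 171/2691 = 0.0635
risk, non-tutored students = 796/3866 = 0.2059
RR = 0.0635 / 0.2059 = 0.31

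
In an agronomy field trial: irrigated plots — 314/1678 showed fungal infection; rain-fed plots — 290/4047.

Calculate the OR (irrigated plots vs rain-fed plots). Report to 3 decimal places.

OR = (314 × 3757) / (1364 × 290) = 1179698/395560 ≈ 2.982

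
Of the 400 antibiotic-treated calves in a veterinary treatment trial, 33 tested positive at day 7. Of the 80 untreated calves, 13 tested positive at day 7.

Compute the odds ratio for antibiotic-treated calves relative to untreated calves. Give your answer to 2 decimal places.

OR = (33 × 67) / (367 × 13) = 2211/4771 ≈ 0.46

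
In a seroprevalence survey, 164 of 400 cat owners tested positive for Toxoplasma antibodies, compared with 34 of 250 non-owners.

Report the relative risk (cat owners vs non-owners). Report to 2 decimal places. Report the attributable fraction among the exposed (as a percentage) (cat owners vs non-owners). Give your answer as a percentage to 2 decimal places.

risk, cat owners = 164/400 = 0.4100
risk, non-owners = 34/250 = 0.1360
RR = 0.4100 / 0.1360 = 3.01
AR% = (0.4100 − 0.1360) / 0.4100 = 0.6683 → 66.83%

RR = 3.01; AR% = 66.83%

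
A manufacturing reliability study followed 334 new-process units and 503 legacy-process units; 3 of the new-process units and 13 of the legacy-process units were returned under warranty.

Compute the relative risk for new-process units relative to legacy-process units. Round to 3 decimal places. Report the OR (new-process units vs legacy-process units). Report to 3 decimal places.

RR = 0.348; OR = 0.342

risk, new-process units = 3/334 = 0.00898
risk, legacy-process units = 13/503 = 0.02584
RR = 0.00898 / 0.02584 = 0.348
OR = (3 × 490) / (331 × 13) = 1470/4303 ≈ 0.342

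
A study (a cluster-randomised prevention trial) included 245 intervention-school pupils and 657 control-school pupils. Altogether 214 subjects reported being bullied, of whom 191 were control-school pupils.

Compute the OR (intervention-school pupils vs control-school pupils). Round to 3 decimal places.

intervention-school pupils with the outcome: 214 − 191 = 23
intervention-school pupils without the outcome: 245 − 23 = 222
control-school pupils without the outcome: 657 − 191 = 466
odds, intervention-school pupils = 23/222 = 0.1036
odds, control-school pupils = 191/466 = 0.4099
OR = 0.1036 / 0.4099 = 0.253

OR: 0.253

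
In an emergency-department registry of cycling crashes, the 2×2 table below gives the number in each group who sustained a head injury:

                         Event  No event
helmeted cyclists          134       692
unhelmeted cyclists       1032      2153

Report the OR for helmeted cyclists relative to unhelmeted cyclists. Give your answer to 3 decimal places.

OR = (134 × 2153) / (692 × 1032) = 288502/714144 ≈ 0.404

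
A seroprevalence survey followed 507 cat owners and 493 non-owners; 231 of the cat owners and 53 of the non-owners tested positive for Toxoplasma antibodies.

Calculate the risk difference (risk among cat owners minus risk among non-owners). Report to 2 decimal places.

risk, cat owners = 231/507 = 0.4556
risk, non-owners = 53/493 = 0.1075
risk difference = 0.4556 − 0.1075 = 0.35

RD: 0.35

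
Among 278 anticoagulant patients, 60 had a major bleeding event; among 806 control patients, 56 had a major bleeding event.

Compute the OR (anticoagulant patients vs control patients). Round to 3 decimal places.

OR = (60 × 750) / (218 × 56) = 45000/12208 ≈ 3.686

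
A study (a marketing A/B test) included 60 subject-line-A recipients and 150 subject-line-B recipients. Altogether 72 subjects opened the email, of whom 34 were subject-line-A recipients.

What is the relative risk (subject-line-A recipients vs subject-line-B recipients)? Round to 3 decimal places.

2.237

subject-line-A recipients without the outcome: 60 − 34 = 26
subject-line-B recipients with the outcome: 72 − 34 = 38
subject-line-B recipients without the outcome: 150 − 38 = 112
risk, subject-line-A recipients = 34/60 = 0.5667
risk, subject-line-B recipients = 38/150 = 0.2533
RR = 0.5667 / 0.2533 = 2.237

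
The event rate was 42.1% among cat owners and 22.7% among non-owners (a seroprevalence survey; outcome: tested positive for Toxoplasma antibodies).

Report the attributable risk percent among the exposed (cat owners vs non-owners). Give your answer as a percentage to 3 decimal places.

AR% = (0.4210 − 0.2270) / 0.4210 = 0.4608 → 46.081%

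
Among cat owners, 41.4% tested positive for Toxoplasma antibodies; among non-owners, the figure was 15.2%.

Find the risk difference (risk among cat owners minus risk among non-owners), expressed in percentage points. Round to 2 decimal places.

risk difference = 0.4140 − 0.1520 = 0.2620 → 26.20 percentage points

RD ≈ 26.20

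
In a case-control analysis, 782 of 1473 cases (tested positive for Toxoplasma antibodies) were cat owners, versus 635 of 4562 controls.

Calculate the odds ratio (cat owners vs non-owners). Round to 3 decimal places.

OR = (782 × 3927) / (635 × 691) = 3070914/438785 ≈ 6.999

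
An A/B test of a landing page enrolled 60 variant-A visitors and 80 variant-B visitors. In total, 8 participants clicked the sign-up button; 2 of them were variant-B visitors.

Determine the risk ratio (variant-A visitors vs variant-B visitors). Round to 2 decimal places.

4.00

variant-A visitors with the outcome: 8 − 2 = 6
variant-A visitors without the outcome: 60 − 6 = 54
variant-B visitors without the outcome: 80 − 2 = 78
risk, variant-A visitors = 6/60 = 0.10000
risk, variant-B visitors = 2/80 = 0.02500
RR = 0.10000 / 0.02500 = 4.00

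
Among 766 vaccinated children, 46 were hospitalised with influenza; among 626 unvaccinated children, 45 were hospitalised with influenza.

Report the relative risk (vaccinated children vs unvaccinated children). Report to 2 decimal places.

0.84

risk, vaccinated children = 46/766 = 0.0601
risk, unvaccinated children = 45/626 = 0.0719
RR = 0.0601 / 0.0719 = 0.84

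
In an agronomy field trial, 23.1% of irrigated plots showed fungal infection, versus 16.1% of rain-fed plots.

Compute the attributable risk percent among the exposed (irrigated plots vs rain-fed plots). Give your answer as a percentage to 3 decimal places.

AR% = (0.2310 − 0.1610) / 0.2310 = 0.3030 → 30.303%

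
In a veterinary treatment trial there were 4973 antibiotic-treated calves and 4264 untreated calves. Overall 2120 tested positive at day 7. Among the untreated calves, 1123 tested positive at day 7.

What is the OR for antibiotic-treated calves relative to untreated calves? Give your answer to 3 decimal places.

0.701

antibiotic-treated calves with the outcome: 2120 − 1123 = 997
antibiotic-treated calves without the outcome: 4973 − 997 = 3976
untreated calves without the outcome: 4264 − 1123 = 3141
OR = (997 × 3141) / (3976 × 1123) = 3131577/4465048 ≈ 0.701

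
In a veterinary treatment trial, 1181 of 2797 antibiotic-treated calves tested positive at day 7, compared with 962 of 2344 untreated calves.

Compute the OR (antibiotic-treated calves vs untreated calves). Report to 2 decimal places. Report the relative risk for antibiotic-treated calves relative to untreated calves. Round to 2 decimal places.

odds, antibiotic-treated calves = 1181/1616 = 0.7308
odds, untreated calves = 962/1382 = 0.6961
OR = 0.7308 / 0.6961 = 1.05
risk, antibiotic-treated calves = 1181/2797 = 0.4222
risk, untreated calves = 962/2344 = 0.4104
RR = 0.4222 / 0.4104 = 1.03

OR = 1.05; RR = 1.03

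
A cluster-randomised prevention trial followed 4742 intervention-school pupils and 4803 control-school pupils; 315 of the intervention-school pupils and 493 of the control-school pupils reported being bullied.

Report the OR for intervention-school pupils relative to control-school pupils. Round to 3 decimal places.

OR = (315 × 4310) / (4427 × 493) = 1357650/2182511 ≈ 0.622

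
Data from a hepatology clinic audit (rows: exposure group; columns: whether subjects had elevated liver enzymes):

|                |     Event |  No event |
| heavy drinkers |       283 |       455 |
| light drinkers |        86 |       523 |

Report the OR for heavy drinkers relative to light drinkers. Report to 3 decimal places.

OR = (283 × 523) / (455 × 86) = 148009/39130 ≈ 3.782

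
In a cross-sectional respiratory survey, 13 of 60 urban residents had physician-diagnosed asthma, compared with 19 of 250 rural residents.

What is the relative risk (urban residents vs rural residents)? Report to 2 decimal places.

risk, urban residents = 13/60 = 0.2167
risk, rural residents = 19/250 = 0.0760
RR = 0.2167 / 0.0760 = 2.85

2.85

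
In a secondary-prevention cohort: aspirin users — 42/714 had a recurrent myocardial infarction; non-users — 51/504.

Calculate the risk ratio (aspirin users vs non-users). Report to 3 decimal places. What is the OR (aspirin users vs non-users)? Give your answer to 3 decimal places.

risk, aspirin users = 42/714 = 0.0588
risk, non-users = 51/504 = 0.1012
RR = 0.0588 / 0.1012 = 0.581
odds, aspirin users = 42/672 = 0.0625
odds, non-users = 51/453 = 0.1126
OR = 0.0625 / 0.1126 = 0.555

RR = 0.581; OR = 0.555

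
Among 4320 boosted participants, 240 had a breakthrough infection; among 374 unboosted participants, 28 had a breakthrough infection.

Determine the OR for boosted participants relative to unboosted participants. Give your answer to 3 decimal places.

OR = (240 × 346) / (4080 × 28) = 83040/114240 ≈ 0.727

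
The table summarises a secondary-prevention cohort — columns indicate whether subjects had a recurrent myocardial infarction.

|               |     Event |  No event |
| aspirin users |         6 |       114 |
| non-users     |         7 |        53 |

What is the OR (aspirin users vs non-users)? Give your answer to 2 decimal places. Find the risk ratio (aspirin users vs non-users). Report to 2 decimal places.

odds, aspirin users = 6/114 = 0.0526
odds, non-users = 7/53 = 0.1321
OR = 0.0526 / 0.1321 = 0.40
risk, aspirin users = 6/120 = 0.0500
risk, non-users = 7/60 = 0.1167
RR = 0.0500 / 0.1167 = 0.43

OR = 0.40; RR = 0.43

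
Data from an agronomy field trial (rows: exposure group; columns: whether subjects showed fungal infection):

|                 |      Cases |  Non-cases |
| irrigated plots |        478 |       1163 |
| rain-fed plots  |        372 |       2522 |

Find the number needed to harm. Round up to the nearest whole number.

NNH: 7

risk, irrigated plots = 478/1641 = 0.291286
risk, rain-fed plots = 372/2894 = 0.128542
absolute risk difference = 0.162744
1 / 0.162744 = 6.145 → round up → 7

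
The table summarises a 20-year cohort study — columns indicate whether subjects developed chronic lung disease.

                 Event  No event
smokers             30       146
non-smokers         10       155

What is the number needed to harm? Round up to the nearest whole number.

risk, smokers = 30/176 = 0.170455
risk, non-smokers = 10/165 = 0.060606
absolute risk difference = 0.109848
1 / 0.109848 = 9.103 → round up → 10

10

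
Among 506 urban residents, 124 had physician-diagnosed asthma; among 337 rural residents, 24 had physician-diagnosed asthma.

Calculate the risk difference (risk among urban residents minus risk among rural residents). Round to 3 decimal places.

RD ≈ 0.174

risk, urban residents = 124/506 = 0.2451
risk, rural residents = 24/337 = 0.0712
risk difference = 0.2451 − 0.0712 = 0.174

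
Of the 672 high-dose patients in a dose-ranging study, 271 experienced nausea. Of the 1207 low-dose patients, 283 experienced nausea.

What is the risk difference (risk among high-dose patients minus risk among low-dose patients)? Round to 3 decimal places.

RD = 0.169

risk, high-dose patients = 271/672 = 0.4033
risk, low-dose patients = 283/1207 = 0.2345
risk difference = 0.4033 − 0.2345 = 0.169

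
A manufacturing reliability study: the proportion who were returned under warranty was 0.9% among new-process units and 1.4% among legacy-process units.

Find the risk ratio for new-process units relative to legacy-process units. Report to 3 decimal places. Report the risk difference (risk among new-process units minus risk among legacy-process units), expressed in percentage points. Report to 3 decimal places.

RR = 0.00900 / 0.01400 = 0.643
risk difference = 0.00900 − 0.01400 = -0.00500 → -0.500 percentage points

RR = 0.643; RD = -0.500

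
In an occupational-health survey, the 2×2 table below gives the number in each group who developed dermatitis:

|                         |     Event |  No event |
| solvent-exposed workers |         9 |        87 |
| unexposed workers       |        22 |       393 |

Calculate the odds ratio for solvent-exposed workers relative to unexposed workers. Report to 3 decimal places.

OR = (9 × 393) / (87 × 22) = 3537/1914 ≈ 1.848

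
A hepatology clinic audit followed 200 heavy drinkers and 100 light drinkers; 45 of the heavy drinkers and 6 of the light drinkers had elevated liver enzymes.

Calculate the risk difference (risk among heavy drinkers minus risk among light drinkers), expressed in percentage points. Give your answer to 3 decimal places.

risk, heavy drinkers = 45/200 = 0.2250
risk, light drinkers = 6/100 = 0.0600
risk difference = 0.2250 − 0.0600 = 0.1650 → 16.500 percentage points

16.500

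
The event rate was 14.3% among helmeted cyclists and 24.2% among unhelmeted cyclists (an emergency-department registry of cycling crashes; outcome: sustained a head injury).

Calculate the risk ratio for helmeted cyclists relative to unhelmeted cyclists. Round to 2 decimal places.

RR = 0.1430 / 0.2420 = 0.59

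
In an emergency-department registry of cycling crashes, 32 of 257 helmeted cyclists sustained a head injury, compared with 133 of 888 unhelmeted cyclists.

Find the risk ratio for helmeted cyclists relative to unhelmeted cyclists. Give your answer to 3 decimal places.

risk, helmeted cyclists = 32/257 = 0.1245
risk, unhelmeted cyclists = 133/888 = 0.1498
RR = 0.1245 / 0.1498 = 0.831

RR = 0.831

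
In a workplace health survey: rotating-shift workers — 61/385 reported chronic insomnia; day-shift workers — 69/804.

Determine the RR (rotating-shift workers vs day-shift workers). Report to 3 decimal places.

risk, rotating-shift workers = 61/385 = 0.1584
risk, day-shift workers = 69/804 = 0.0858
RR = 0.1584 / 0.0858 = 1.846

RR: 1.846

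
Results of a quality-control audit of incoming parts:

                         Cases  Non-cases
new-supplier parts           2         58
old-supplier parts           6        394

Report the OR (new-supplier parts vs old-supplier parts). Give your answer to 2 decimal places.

OR ≈ 2.26

odds, new-supplier parts = 2/58 = 0.03448
odds, old-supplier parts = 6/394 = 0.01523
OR = 0.03448 / 0.01523 = 2.26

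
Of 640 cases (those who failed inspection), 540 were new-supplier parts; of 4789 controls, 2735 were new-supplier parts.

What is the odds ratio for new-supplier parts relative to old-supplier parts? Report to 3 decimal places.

OR = (540 × 2054) / (2735 × 100) = 1109160/273500 ≈ 4.055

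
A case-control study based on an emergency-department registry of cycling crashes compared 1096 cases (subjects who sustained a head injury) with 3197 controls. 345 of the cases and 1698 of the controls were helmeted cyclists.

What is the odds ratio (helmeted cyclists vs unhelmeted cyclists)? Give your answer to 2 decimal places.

OR = (345 × 1499) / (1698 × 751) = 517155/1275198 ≈ 0.41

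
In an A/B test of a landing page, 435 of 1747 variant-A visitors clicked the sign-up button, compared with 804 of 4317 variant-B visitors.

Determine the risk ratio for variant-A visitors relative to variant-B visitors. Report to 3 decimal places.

risk, variant-A visitors = 435/1747 = 0.2490
risk, variant-B visitors = 804/4317 = 0.1862
RR = 0.2490 / 0.1862 = 1.337

RR = 1.337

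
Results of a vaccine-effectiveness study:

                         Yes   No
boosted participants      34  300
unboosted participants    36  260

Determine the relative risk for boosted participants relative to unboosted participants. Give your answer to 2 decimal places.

risk, boosted participants = 34/334 = 0.1018
risk, unboosted participants = 36/296 = 0.1216
RR = 0.1018 / 0.1216 = 0.84

RR = 0.84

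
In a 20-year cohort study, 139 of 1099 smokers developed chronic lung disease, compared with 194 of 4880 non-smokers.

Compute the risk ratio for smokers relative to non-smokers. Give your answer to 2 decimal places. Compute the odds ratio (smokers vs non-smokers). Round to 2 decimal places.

RR = 3.18; OR = 3.50

risk, smokers = 139/1099 = 0.12648
risk, non-smokers = 194/4880 = 0.03975
RR = 0.12648 / 0.03975 = 3.18
odds, smokers = 139/960 = 0.14479
odds, non-smokers = 194/4686 = 0.04140
OR = 0.14479 / 0.04140 = 3.50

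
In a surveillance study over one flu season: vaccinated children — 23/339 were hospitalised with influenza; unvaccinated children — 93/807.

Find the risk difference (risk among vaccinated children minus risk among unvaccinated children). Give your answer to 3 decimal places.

risk, vaccinated children = 23/339 = 0.0678
risk, unvaccinated children = 93/807 = 0.1152
risk difference = 0.0678 − 0.1152 = -0.047

RD = -0.047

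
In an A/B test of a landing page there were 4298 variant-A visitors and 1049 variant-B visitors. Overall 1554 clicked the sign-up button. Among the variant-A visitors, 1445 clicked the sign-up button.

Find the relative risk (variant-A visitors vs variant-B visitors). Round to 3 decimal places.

3.236

variant-A visitors without the outcome: 4298 − 1445 = 2853
variant-B visitors with the outcome: 1554 − 1445 = 109
variant-B visitors without the outcome: 1049 − 109 = 940
risk, variant-A visitors = 1445/4298 = 0.3362
risk, variant-B visitors = 109/1049 = 0.1039
RR = 0.3362 / 0.1039 = 3.236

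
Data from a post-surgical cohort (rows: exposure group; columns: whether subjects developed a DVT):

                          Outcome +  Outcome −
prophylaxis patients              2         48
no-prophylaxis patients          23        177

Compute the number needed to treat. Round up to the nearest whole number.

risk, prophylaxis patients = 2/50 = 0.040000
risk, no-prophylaxis patients = 23/200 = 0.115000
absolute risk difference = 0.075000
1 / 0.075000 = 13.333 → round up → 14

14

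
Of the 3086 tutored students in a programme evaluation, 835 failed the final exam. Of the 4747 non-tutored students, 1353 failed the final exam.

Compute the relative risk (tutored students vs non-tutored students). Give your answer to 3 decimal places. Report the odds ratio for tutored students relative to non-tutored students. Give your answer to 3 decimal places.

RR = 0.949; OR = 0.931

risk, tutored students = 835/3086 = 0.2706
risk, non-tutored students = 1353/4747 = 0.2850
RR = 0.2706 / 0.2850 = 0.949
OR = (835 × 3394) / (2251 × 1353) = 2833990/3045603 ≈ 0.931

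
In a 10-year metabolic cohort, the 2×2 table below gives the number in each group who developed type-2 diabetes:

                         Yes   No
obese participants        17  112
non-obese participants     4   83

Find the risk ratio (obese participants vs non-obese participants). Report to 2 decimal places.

risk, obese participants = 17/129 = 0.13178
risk, non-obese participants = 4/87 = 0.04598
RR = 0.13178 / 0.04598 = 2.87

RR: 2.87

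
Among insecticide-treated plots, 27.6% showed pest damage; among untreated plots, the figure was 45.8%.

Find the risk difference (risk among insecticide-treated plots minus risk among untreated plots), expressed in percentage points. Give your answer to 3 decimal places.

risk difference = 0.2760 − 0.4580 = -0.1820 → -18.200 percentage points

RD ≈ -18.200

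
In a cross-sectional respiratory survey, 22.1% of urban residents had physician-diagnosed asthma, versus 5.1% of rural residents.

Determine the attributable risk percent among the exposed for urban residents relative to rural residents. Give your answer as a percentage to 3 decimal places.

AR% = (0.2210 − 0.0510) / 0.2210 = 0.7692 → 76.923%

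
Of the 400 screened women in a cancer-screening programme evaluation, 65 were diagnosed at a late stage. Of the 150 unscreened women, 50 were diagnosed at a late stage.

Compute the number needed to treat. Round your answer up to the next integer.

NNT: 6

risk, screened women = 65/400 = 0.162500
risk, unscreened women = 50/150 = 0.333333
absolute risk difference = 0.170833
1 / 0.170833 = 5.854 → round up → 6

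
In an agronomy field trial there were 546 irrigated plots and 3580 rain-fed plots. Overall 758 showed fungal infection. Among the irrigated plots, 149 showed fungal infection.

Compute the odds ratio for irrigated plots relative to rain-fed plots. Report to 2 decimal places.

OR ≈ 1.83

irrigated plots without the outcome: 546 − 149 = 397
rain-fed plots with the outcome: 758 − 149 = 609
rain-fed plots without the outcome: 3580 − 609 = 2971
odds, irrigated plots = 149/397 = 0.3753
odds, rain-fed plots = 609/2971 = 0.2050
OR = 0.3753 / 0.2050 = 1.83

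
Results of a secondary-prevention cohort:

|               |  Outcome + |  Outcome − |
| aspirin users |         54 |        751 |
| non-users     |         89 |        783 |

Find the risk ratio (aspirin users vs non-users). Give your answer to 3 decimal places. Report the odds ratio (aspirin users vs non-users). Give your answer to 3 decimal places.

risk, aspirin users = 54/805 = 0.0671
risk, non-users = 89/872 = 0.1021
RR = 0.0671 / 0.1021 = 0.657
OR = (54 × 783) / (751 × 89) = 42282/66839 ≈ 0.633

RR = 0.657; OR = 0.633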